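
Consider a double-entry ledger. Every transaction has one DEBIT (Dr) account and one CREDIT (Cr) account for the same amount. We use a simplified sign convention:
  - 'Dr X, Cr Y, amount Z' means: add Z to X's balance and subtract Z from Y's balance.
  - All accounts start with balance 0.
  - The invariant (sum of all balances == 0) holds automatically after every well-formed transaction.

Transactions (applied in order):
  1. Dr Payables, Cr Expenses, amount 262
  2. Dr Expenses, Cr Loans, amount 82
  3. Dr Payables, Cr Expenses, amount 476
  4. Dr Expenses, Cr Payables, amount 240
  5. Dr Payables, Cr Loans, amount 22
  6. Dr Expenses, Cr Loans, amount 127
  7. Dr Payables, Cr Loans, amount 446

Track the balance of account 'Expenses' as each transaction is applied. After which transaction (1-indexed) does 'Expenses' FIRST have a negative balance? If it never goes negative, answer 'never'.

Answer: 1

Derivation:
After txn 1: Expenses=-262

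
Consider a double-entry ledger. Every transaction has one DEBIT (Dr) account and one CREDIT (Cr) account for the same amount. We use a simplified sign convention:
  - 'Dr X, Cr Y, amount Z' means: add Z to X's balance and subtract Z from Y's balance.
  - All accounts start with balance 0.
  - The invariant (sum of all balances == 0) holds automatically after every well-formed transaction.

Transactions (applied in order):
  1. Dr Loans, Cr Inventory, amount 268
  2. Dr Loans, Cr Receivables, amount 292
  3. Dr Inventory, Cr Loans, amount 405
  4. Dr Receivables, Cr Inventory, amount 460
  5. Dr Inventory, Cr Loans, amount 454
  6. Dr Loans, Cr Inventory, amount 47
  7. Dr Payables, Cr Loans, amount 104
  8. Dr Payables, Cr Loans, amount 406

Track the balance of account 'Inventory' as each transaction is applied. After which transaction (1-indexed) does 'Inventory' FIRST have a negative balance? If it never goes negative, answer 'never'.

After txn 1: Inventory=-268

Answer: 1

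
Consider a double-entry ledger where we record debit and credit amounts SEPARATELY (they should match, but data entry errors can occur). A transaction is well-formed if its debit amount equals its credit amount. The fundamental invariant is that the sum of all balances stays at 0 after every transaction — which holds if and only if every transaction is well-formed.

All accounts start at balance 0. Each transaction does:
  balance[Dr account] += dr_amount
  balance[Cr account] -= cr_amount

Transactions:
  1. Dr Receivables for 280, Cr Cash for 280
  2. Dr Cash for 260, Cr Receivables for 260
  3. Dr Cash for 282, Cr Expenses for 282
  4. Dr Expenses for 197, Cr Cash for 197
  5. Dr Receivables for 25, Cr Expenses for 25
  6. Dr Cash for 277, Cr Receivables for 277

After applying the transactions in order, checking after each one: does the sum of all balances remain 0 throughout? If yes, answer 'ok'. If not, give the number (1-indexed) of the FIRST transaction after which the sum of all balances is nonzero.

Answer: ok

Derivation:
After txn 1: dr=280 cr=280 sum_balances=0
After txn 2: dr=260 cr=260 sum_balances=0
After txn 3: dr=282 cr=282 sum_balances=0
After txn 4: dr=197 cr=197 sum_balances=0
After txn 5: dr=25 cr=25 sum_balances=0
After txn 6: dr=277 cr=277 sum_balances=0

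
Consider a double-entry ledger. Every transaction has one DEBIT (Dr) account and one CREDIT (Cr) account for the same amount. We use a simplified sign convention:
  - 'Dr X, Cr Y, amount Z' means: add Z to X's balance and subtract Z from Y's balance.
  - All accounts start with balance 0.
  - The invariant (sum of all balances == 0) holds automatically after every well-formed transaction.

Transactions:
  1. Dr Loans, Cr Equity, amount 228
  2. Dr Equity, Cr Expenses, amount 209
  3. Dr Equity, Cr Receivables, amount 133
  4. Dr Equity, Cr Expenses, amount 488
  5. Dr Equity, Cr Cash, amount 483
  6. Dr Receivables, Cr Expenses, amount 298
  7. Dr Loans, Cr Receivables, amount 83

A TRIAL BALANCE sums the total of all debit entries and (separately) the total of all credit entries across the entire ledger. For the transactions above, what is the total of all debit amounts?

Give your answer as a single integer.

Answer: 1922

Derivation:
Txn 1: debit+=228
Txn 2: debit+=209
Txn 3: debit+=133
Txn 4: debit+=488
Txn 5: debit+=483
Txn 6: debit+=298
Txn 7: debit+=83
Total debits = 1922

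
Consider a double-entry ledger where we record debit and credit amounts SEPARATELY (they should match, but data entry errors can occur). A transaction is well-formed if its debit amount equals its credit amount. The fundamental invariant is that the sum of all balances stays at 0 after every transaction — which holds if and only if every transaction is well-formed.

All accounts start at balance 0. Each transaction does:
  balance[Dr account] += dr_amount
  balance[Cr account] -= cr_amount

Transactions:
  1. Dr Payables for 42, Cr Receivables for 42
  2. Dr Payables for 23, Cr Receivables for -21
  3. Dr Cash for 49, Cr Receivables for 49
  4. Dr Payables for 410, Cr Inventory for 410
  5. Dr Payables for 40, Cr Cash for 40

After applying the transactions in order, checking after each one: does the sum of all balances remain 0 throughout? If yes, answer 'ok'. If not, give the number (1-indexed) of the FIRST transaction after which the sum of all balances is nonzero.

Answer: 2

Derivation:
After txn 1: dr=42 cr=42 sum_balances=0
After txn 2: dr=23 cr=-21 sum_balances=44
After txn 3: dr=49 cr=49 sum_balances=44
After txn 4: dr=410 cr=410 sum_balances=44
After txn 5: dr=40 cr=40 sum_balances=44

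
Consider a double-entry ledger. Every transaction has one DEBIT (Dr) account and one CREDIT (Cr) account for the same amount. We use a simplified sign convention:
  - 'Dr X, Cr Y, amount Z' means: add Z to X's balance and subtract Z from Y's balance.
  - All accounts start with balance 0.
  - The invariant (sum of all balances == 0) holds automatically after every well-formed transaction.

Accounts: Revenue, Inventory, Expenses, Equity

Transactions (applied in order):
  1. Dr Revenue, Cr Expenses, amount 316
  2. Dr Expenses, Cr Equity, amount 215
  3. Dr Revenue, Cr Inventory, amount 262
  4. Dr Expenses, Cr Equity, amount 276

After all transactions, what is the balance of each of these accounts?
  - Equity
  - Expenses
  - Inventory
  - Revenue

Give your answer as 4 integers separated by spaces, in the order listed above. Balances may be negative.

Answer: -491 175 -262 578

Derivation:
After txn 1 (Dr Revenue, Cr Expenses, amount 316): Expenses=-316 Revenue=316
After txn 2 (Dr Expenses, Cr Equity, amount 215): Equity=-215 Expenses=-101 Revenue=316
After txn 3 (Dr Revenue, Cr Inventory, amount 262): Equity=-215 Expenses=-101 Inventory=-262 Revenue=578
After txn 4 (Dr Expenses, Cr Equity, amount 276): Equity=-491 Expenses=175 Inventory=-262 Revenue=578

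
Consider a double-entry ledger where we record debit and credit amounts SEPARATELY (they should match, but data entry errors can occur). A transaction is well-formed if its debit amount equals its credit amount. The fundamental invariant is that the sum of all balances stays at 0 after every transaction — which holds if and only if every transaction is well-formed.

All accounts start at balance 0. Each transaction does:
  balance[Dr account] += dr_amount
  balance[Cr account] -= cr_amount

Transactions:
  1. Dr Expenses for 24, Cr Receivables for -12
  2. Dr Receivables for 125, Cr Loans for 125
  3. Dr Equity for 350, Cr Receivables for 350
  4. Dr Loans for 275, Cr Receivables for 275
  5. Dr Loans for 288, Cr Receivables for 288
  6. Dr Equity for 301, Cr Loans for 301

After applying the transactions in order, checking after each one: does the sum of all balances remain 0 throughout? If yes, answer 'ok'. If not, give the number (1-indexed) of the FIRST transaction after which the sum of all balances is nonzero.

After txn 1: dr=24 cr=-12 sum_balances=36
After txn 2: dr=125 cr=125 sum_balances=36
After txn 3: dr=350 cr=350 sum_balances=36
After txn 4: dr=275 cr=275 sum_balances=36
After txn 5: dr=288 cr=288 sum_balances=36
After txn 6: dr=301 cr=301 sum_balances=36

Answer: 1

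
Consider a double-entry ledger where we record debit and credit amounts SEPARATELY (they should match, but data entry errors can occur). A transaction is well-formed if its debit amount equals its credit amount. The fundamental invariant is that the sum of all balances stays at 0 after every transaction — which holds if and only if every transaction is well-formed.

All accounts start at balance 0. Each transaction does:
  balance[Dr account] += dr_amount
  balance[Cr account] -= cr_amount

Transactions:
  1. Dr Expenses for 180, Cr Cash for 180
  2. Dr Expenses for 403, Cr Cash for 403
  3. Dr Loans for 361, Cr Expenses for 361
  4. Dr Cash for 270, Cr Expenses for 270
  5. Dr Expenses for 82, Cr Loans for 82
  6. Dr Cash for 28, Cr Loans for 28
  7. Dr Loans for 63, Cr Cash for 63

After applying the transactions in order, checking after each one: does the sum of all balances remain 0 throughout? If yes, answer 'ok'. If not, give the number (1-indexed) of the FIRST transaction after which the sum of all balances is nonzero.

After txn 1: dr=180 cr=180 sum_balances=0
After txn 2: dr=403 cr=403 sum_balances=0
After txn 3: dr=361 cr=361 sum_balances=0
After txn 4: dr=270 cr=270 sum_balances=0
After txn 5: dr=82 cr=82 sum_balances=0
After txn 6: dr=28 cr=28 sum_balances=0
After txn 7: dr=63 cr=63 sum_balances=0

Answer: ok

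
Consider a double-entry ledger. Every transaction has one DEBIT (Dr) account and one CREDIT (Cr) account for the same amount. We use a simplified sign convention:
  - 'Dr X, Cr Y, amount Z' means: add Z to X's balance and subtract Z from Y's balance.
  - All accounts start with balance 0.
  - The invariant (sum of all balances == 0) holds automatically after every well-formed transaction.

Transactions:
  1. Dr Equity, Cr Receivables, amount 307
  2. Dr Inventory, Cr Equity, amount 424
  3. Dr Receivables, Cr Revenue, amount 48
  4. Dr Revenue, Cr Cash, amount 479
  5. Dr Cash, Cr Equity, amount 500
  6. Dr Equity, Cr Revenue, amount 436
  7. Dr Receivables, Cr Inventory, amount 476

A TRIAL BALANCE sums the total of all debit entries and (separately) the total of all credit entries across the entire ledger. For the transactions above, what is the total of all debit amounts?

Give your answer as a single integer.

Answer: 2670

Derivation:
Txn 1: debit+=307
Txn 2: debit+=424
Txn 3: debit+=48
Txn 4: debit+=479
Txn 5: debit+=500
Txn 6: debit+=436
Txn 7: debit+=476
Total debits = 2670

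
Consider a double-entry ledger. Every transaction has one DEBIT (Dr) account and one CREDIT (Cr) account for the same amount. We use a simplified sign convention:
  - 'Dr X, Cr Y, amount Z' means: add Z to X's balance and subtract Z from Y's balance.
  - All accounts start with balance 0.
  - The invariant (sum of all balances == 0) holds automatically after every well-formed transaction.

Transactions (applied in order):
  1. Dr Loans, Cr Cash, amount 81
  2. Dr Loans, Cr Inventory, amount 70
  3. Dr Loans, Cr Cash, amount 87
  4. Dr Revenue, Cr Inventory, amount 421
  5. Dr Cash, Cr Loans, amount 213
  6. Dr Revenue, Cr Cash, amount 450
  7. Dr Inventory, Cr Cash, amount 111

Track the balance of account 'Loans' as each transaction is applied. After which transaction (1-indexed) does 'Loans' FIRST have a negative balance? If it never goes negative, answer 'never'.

Answer: never

Derivation:
After txn 1: Loans=81
After txn 2: Loans=151
After txn 3: Loans=238
After txn 4: Loans=238
After txn 5: Loans=25
After txn 6: Loans=25
After txn 7: Loans=25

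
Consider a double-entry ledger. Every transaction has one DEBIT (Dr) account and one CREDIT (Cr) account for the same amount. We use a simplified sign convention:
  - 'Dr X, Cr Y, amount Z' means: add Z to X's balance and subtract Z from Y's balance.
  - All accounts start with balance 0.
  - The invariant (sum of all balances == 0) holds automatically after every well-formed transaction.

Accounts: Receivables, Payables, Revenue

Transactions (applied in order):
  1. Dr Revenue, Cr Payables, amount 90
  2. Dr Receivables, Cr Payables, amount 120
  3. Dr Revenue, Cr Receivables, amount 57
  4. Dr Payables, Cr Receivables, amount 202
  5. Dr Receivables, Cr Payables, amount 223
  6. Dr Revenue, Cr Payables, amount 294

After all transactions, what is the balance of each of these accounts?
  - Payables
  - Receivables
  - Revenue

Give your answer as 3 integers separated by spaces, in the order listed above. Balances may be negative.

After txn 1 (Dr Revenue, Cr Payables, amount 90): Payables=-90 Revenue=90
After txn 2 (Dr Receivables, Cr Payables, amount 120): Payables=-210 Receivables=120 Revenue=90
After txn 3 (Dr Revenue, Cr Receivables, amount 57): Payables=-210 Receivables=63 Revenue=147
After txn 4 (Dr Payables, Cr Receivables, amount 202): Payables=-8 Receivables=-139 Revenue=147
After txn 5 (Dr Receivables, Cr Payables, amount 223): Payables=-231 Receivables=84 Revenue=147
After txn 6 (Dr Revenue, Cr Payables, amount 294): Payables=-525 Receivables=84 Revenue=441

Answer: -525 84 441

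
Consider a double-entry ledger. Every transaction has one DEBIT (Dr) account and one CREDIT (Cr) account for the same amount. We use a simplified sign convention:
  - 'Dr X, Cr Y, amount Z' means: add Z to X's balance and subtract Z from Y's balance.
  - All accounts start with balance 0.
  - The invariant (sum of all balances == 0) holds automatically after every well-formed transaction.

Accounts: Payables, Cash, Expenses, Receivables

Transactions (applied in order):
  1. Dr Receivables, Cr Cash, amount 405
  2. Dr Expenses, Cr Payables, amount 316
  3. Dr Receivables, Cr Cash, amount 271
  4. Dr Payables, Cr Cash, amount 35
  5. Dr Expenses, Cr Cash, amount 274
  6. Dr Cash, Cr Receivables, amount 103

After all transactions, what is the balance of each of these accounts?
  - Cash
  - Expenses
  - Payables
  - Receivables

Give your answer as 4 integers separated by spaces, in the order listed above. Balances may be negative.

After txn 1 (Dr Receivables, Cr Cash, amount 405): Cash=-405 Receivables=405
After txn 2 (Dr Expenses, Cr Payables, amount 316): Cash=-405 Expenses=316 Payables=-316 Receivables=405
After txn 3 (Dr Receivables, Cr Cash, amount 271): Cash=-676 Expenses=316 Payables=-316 Receivables=676
After txn 4 (Dr Payables, Cr Cash, amount 35): Cash=-711 Expenses=316 Payables=-281 Receivables=676
After txn 5 (Dr Expenses, Cr Cash, amount 274): Cash=-985 Expenses=590 Payables=-281 Receivables=676
After txn 6 (Dr Cash, Cr Receivables, amount 103): Cash=-882 Expenses=590 Payables=-281 Receivables=573

Answer: -882 590 -281 573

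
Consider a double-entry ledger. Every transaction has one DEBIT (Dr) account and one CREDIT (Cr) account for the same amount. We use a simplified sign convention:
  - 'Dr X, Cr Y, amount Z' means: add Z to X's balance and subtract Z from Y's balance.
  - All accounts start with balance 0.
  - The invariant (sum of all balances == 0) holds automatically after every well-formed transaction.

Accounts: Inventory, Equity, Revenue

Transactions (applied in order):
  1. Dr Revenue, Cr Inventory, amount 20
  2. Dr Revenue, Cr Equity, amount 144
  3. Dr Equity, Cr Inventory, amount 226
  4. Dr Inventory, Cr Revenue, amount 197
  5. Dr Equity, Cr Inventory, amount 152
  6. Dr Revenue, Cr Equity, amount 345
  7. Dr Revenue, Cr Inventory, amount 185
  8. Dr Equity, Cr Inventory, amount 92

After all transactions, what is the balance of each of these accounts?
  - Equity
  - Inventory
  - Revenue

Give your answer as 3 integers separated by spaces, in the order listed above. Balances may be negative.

Answer: -19 -478 497

Derivation:
After txn 1 (Dr Revenue, Cr Inventory, amount 20): Inventory=-20 Revenue=20
After txn 2 (Dr Revenue, Cr Equity, amount 144): Equity=-144 Inventory=-20 Revenue=164
After txn 3 (Dr Equity, Cr Inventory, amount 226): Equity=82 Inventory=-246 Revenue=164
After txn 4 (Dr Inventory, Cr Revenue, amount 197): Equity=82 Inventory=-49 Revenue=-33
After txn 5 (Dr Equity, Cr Inventory, amount 152): Equity=234 Inventory=-201 Revenue=-33
After txn 6 (Dr Revenue, Cr Equity, amount 345): Equity=-111 Inventory=-201 Revenue=312
After txn 7 (Dr Revenue, Cr Inventory, amount 185): Equity=-111 Inventory=-386 Revenue=497
After txn 8 (Dr Equity, Cr Inventory, amount 92): Equity=-19 Inventory=-478 Revenue=497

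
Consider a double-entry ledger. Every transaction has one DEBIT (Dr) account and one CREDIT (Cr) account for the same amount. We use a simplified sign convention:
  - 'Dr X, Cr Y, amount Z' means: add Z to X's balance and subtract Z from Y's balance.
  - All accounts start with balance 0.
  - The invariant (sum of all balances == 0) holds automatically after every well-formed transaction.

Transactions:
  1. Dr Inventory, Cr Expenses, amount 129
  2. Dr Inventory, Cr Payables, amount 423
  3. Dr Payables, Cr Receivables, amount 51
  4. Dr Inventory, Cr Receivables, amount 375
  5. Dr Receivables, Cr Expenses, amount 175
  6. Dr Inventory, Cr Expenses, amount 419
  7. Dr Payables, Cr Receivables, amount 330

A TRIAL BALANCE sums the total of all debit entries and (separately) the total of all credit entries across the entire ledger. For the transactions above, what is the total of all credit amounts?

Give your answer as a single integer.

Txn 1: credit+=129
Txn 2: credit+=423
Txn 3: credit+=51
Txn 4: credit+=375
Txn 5: credit+=175
Txn 6: credit+=419
Txn 7: credit+=330
Total credits = 1902

Answer: 1902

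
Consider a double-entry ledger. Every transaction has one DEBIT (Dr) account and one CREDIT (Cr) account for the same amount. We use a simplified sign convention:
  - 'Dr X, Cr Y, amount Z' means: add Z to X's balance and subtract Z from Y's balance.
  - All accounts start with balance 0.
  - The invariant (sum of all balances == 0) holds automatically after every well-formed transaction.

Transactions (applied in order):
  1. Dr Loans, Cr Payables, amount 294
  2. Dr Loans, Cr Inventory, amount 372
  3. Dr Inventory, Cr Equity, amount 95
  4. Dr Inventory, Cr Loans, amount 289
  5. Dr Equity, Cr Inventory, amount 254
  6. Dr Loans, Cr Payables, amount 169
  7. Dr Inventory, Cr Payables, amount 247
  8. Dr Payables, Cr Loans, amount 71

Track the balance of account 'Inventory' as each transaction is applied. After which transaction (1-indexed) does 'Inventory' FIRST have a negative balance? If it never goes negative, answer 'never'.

After txn 1: Inventory=0
After txn 2: Inventory=-372

Answer: 2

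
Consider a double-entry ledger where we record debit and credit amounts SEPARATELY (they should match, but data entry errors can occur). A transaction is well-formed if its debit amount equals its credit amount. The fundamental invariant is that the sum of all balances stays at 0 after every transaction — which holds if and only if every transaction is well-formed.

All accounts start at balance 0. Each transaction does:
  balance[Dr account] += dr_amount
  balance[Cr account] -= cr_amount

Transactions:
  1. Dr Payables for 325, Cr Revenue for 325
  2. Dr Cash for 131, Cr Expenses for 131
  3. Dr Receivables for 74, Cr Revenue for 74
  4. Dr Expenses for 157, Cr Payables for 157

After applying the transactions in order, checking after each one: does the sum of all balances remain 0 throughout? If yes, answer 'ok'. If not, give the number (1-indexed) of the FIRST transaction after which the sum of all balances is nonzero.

After txn 1: dr=325 cr=325 sum_balances=0
After txn 2: dr=131 cr=131 sum_balances=0
After txn 3: dr=74 cr=74 sum_balances=0
After txn 4: dr=157 cr=157 sum_balances=0

Answer: ok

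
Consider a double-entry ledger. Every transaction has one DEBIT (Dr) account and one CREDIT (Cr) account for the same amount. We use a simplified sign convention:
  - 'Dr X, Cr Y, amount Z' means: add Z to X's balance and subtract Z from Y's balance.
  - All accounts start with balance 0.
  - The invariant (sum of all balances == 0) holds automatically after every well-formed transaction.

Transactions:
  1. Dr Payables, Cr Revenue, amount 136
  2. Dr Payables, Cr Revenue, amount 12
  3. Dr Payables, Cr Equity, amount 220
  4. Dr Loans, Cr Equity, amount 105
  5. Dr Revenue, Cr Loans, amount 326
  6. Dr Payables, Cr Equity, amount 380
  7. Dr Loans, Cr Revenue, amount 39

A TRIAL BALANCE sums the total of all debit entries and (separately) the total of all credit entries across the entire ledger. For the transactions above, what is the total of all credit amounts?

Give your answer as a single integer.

Answer: 1218

Derivation:
Txn 1: credit+=136
Txn 2: credit+=12
Txn 3: credit+=220
Txn 4: credit+=105
Txn 5: credit+=326
Txn 6: credit+=380
Txn 7: credit+=39
Total credits = 1218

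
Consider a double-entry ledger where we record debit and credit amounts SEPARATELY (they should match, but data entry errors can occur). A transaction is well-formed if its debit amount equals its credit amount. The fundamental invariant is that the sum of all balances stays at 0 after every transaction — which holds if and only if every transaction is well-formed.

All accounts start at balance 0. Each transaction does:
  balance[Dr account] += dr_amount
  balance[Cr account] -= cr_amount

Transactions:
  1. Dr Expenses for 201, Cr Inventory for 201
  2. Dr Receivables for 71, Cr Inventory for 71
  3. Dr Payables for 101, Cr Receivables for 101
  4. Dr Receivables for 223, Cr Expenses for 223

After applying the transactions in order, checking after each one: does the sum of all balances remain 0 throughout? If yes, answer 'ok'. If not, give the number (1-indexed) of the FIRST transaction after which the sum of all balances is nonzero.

Answer: ok

Derivation:
After txn 1: dr=201 cr=201 sum_balances=0
After txn 2: dr=71 cr=71 sum_balances=0
After txn 3: dr=101 cr=101 sum_balances=0
After txn 4: dr=223 cr=223 sum_balances=0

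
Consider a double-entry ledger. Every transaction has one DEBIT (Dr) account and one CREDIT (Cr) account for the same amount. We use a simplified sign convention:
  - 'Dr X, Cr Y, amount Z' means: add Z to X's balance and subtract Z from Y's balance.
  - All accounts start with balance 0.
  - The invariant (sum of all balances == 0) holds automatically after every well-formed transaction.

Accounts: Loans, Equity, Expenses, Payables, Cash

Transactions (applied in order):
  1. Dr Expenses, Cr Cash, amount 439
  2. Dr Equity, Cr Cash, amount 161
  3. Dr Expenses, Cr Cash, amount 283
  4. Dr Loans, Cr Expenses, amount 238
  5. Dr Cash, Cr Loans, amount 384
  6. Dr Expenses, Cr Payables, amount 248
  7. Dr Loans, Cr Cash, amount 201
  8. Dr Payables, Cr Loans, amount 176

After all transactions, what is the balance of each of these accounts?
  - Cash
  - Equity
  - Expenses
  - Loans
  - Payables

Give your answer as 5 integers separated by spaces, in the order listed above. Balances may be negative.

After txn 1 (Dr Expenses, Cr Cash, amount 439): Cash=-439 Expenses=439
After txn 2 (Dr Equity, Cr Cash, amount 161): Cash=-600 Equity=161 Expenses=439
After txn 3 (Dr Expenses, Cr Cash, amount 283): Cash=-883 Equity=161 Expenses=722
After txn 4 (Dr Loans, Cr Expenses, amount 238): Cash=-883 Equity=161 Expenses=484 Loans=238
After txn 5 (Dr Cash, Cr Loans, amount 384): Cash=-499 Equity=161 Expenses=484 Loans=-146
After txn 6 (Dr Expenses, Cr Payables, amount 248): Cash=-499 Equity=161 Expenses=732 Loans=-146 Payables=-248
After txn 7 (Dr Loans, Cr Cash, amount 201): Cash=-700 Equity=161 Expenses=732 Loans=55 Payables=-248
After txn 8 (Dr Payables, Cr Loans, amount 176): Cash=-700 Equity=161 Expenses=732 Loans=-121 Payables=-72

Answer: -700 161 732 -121 -72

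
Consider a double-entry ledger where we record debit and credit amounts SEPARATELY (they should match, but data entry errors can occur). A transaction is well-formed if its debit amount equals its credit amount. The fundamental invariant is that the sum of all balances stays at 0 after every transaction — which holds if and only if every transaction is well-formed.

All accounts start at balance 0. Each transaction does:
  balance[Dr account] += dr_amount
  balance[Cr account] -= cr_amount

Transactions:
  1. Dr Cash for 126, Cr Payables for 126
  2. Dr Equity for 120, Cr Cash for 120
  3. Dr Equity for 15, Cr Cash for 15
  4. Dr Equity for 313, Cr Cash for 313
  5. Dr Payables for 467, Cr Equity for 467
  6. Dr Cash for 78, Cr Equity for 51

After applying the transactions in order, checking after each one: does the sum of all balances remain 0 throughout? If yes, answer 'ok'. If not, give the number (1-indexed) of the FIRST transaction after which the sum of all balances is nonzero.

After txn 1: dr=126 cr=126 sum_balances=0
After txn 2: dr=120 cr=120 sum_balances=0
After txn 3: dr=15 cr=15 sum_balances=0
After txn 4: dr=313 cr=313 sum_balances=0
After txn 5: dr=467 cr=467 sum_balances=0
After txn 6: dr=78 cr=51 sum_balances=27

Answer: 6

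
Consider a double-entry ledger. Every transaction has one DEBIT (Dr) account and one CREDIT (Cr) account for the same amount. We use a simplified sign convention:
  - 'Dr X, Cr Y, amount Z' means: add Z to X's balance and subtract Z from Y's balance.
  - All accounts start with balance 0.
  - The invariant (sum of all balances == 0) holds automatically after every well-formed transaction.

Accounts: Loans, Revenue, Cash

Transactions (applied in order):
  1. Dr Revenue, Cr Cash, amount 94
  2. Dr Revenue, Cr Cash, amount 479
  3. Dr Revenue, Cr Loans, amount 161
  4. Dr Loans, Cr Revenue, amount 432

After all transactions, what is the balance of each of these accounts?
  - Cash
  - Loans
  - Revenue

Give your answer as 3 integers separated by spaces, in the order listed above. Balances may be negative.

After txn 1 (Dr Revenue, Cr Cash, amount 94): Cash=-94 Revenue=94
After txn 2 (Dr Revenue, Cr Cash, amount 479): Cash=-573 Revenue=573
After txn 3 (Dr Revenue, Cr Loans, amount 161): Cash=-573 Loans=-161 Revenue=734
After txn 4 (Dr Loans, Cr Revenue, amount 432): Cash=-573 Loans=271 Revenue=302

Answer: -573 271 302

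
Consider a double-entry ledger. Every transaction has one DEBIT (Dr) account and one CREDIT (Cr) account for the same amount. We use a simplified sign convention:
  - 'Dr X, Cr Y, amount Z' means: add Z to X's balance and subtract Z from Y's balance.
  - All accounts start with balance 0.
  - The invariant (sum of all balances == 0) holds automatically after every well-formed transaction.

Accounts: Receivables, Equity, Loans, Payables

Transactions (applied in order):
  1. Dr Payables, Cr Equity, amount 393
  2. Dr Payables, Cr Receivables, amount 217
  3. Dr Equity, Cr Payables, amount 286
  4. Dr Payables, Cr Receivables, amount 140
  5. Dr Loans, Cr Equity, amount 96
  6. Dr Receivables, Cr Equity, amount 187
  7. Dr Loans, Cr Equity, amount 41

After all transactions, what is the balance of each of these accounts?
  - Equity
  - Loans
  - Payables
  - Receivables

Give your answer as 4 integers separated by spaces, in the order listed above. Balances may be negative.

Answer: -431 137 464 -170

Derivation:
After txn 1 (Dr Payables, Cr Equity, amount 393): Equity=-393 Payables=393
After txn 2 (Dr Payables, Cr Receivables, amount 217): Equity=-393 Payables=610 Receivables=-217
After txn 3 (Dr Equity, Cr Payables, amount 286): Equity=-107 Payables=324 Receivables=-217
After txn 4 (Dr Payables, Cr Receivables, amount 140): Equity=-107 Payables=464 Receivables=-357
After txn 5 (Dr Loans, Cr Equity, amount 96): Equity=-203 Loans=96 Payables=464 Receivables=-357
After txn 6 (Dr Receivables, Cr Equity, amount 187): Equity=-390 Loans=96 Payables=464 Receivables=-170
After txn 7 (Dr Loans, Cr Equity, amount 41): Equity=-431 Loans=137 Payables=464 Receivables=-170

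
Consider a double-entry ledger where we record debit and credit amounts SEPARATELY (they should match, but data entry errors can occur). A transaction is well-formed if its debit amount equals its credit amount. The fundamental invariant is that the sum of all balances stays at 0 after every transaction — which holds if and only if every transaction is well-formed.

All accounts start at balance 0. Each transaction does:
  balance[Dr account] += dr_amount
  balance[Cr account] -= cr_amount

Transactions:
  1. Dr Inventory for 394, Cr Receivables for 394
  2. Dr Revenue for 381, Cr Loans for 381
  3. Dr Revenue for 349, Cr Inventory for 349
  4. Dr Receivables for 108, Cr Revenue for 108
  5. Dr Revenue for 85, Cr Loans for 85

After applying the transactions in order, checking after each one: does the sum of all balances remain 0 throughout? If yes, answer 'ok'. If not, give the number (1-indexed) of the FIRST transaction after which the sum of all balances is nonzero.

After txn 1: dr=394 cr=394 sum_balances=0
After txn 2: dr=381 cr=381 sum_balances=0
After txn 3: dr=349 cr=349 sum_balances=0
After txn 4: dr=108 cr=108 sum_balances=0
After txn 5: dr=85 cr=85 sum_balances=0

Answer: ok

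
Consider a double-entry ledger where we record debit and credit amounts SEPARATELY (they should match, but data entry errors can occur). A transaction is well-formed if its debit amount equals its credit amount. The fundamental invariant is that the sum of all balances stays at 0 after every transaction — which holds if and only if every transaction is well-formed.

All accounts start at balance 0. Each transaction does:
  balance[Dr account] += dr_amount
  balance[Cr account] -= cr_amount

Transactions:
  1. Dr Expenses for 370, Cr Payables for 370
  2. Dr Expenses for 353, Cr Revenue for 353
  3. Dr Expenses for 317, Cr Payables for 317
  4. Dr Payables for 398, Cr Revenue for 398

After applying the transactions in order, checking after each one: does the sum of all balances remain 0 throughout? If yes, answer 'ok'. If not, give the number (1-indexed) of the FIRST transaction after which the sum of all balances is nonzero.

Answer: ok

Derivation:
After txn 1: dr=370 cr=370 sum_balances=0
After txn 2: dr=353 cr=353 sum_balances=0
After txn 3: dr=317 cr=317 sum_balances=0
After txn 4: dr=398 cr=398 sum_balances=0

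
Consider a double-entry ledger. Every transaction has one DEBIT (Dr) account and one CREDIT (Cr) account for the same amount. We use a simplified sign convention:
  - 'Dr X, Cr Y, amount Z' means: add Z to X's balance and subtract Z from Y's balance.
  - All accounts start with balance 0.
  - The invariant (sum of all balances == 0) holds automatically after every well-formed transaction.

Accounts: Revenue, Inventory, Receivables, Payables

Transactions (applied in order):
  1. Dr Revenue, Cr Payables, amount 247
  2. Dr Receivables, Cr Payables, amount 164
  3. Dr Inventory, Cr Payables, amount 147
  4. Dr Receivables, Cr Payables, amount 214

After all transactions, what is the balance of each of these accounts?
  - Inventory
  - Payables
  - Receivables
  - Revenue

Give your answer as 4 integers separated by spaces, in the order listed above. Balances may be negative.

Answer: 147 -772 378 247

Derivation:
After txn 1 (Dr Revenue, Cr Payables, amount 247): Payables=-247 Revenue=247
After txn 2 (Dr Receivables, Cr Payables, amount 164): Payables=-411 Receivables=164 Revenue=247
After txn 3 (Dr Inventory, Cr Payables, amount 147): Inventory=147 Payables=-558 Receivables=164 Revenue=247
After txn 4 (Dr Receivables, Cr Payables, amount 214): Inventory=147 Payables=-772 Receivables=378 Revenue=247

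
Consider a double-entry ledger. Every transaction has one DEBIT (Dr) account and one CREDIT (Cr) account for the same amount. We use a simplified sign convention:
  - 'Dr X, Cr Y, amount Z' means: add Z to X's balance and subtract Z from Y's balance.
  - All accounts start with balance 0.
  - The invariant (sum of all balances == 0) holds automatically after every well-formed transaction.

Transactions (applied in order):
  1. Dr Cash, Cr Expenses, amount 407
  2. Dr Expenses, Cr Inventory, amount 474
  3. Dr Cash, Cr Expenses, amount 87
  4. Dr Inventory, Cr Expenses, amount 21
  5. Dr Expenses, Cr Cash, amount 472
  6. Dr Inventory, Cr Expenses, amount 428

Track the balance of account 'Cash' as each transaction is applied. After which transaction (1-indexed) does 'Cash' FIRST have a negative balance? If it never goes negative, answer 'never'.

After txn 1: Cash=407
After txn 2: Cash=407
After txn 3: Cash=494
After txn 4: Cash=494
After txn 5: Cash=22
After txn 6: Cash=22

Answer: never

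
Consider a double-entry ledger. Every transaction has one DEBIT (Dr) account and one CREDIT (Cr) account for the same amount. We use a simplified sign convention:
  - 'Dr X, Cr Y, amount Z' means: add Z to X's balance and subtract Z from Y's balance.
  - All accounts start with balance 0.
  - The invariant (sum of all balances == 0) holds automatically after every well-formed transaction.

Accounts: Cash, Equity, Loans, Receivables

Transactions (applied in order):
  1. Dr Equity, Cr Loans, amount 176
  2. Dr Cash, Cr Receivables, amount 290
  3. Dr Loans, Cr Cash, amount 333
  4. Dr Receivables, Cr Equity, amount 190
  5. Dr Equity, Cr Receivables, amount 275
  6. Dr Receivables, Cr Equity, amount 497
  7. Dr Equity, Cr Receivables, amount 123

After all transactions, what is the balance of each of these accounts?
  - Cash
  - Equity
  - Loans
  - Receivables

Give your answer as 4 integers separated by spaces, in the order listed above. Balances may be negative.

Answer: -43 -113 157 -1

Derivation:
After txn 1 (Dr Equity, Cr Loans, amount 176): Equity=176 Loans=-176
After txn 2 (Dr Cash, Cr Receivables, amount 290): Cash=290 Equity=176 Loans=-176 Receivables=-290
After txn 3 (Dr Loans, Cr Cash, amount 333): Cash=-43 Equity=176 Loans=157 Receivables=-290
After txn 4 (Dr Receivables, Cr Equity, amount 190): Cash=-43 Equity=-14 Loans=157 Receivables=-100
After txn 5 (Dr Equity, Cr Receivables, amount 275): Cash=-43 Equity=261 Loans=157 Receivables=-375
After txn 6 (Dr Receivables, Cr Equity, amount 497): Cash=-43 Equity=-236 Loans=157 Receivables=122
After txn 7 (Dr Equity, Cr Receivables, amount 123): Cash=-43 Equity=-113 Loans=157 Receivables=-1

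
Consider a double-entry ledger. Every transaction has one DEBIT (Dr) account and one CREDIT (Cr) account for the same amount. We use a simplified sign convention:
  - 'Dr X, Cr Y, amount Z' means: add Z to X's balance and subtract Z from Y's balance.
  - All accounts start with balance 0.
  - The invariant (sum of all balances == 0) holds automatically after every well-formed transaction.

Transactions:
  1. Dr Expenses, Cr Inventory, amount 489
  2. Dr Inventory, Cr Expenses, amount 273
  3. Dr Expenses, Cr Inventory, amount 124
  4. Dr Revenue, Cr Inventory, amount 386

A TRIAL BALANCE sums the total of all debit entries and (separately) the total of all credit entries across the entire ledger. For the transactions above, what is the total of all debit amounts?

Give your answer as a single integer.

Txn 1: debit+=489
Txn 2: debit+=273
Txn 3: debit+=124
Txn 4: debit+=386
Total debits = 1272

Answer: 1272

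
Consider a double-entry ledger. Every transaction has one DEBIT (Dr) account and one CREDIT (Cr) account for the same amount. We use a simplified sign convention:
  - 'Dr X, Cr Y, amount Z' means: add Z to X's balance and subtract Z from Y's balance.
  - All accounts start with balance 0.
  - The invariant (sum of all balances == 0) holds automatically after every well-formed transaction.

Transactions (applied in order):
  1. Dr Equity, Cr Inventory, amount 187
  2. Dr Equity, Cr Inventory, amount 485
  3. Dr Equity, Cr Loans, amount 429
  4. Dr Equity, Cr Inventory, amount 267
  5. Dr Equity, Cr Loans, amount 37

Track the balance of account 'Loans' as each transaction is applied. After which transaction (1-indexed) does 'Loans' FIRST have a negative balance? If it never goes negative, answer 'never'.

After txn 1: Loans=0
After txn 2: Loans=0
After txn 3: Loans=-429

Answer: 3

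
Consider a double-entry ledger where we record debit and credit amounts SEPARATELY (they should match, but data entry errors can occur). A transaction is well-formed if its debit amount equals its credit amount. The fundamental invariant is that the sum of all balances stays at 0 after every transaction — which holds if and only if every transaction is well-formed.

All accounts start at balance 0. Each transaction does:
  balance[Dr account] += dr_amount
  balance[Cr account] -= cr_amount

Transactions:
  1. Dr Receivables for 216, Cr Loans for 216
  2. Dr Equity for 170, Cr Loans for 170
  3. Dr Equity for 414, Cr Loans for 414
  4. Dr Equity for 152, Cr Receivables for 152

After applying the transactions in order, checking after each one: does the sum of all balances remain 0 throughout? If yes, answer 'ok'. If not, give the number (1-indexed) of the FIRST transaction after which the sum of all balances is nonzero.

Answer: ok

Derivation:
After txn 1: dr=216 cr=216 sum_balances=0
After txn 2: dr=170 cr=170 sum_balances=0
After txn 3: dr=414 cr=414 sum_balances=0
After txn 4: dr=152 cr=152 sum_balances=0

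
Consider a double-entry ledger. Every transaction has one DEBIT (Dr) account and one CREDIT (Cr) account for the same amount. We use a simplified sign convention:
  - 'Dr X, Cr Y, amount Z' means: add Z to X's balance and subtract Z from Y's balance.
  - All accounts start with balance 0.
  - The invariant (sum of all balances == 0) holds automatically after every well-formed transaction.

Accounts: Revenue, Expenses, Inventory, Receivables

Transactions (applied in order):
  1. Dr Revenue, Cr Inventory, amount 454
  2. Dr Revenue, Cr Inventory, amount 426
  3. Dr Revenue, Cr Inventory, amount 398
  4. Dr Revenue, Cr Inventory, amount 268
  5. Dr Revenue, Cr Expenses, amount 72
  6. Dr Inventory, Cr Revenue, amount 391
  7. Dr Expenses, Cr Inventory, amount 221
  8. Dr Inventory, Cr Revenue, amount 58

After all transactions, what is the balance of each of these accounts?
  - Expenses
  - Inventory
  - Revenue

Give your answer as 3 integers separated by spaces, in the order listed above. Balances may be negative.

Answer: 149 -1318 1169

Derivation:
After txn 1 (Dr Revenue, Cr Inventory, amount 454): Inventory=-454 Revenue=454
After txn 2 (Dr Revenue, Cr Inventory, amount 426): Inventory=-880 Revenue=880
After txn 3 (Dr Revenue, Cr Inventory, amount 398): Inventory=-1278 Revenue=1278
After txn 4 (Dr Revenue, Cr Inventory, amount 268): Inventory=-1546 Revenue=1546
After txn 5 (Dr Revenue, Cr Expenses, amount 72): Expenses=-72 Inventory=-1546 Revenue=1618
After txn 6 (Dr Inventory, Cr Revenue, amount 391): Expenses=-72 Inventory=-1155 Revenue=1227
After txn 7 (Dr Expenses, Cr Inventory, amount 221): Expenses=149 Inventory=-1376 Revenue=1227
After txn 8 (Dr Inventory, Cr Revenue, amount 58): Expenses=149 Inventory=-1318 Revenue=1169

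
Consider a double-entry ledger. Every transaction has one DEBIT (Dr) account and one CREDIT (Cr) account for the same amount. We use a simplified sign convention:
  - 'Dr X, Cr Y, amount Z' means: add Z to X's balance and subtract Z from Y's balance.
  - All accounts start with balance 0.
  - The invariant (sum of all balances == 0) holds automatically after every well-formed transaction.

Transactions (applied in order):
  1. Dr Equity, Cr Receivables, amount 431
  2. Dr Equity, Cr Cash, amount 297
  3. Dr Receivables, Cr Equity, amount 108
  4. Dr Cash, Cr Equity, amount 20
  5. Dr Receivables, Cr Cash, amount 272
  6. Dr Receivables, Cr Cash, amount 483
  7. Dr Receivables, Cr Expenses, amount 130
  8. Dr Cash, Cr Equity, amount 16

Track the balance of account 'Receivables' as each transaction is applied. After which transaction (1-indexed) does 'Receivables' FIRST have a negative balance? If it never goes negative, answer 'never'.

After txn 1: Receivables=-431

Answer: 1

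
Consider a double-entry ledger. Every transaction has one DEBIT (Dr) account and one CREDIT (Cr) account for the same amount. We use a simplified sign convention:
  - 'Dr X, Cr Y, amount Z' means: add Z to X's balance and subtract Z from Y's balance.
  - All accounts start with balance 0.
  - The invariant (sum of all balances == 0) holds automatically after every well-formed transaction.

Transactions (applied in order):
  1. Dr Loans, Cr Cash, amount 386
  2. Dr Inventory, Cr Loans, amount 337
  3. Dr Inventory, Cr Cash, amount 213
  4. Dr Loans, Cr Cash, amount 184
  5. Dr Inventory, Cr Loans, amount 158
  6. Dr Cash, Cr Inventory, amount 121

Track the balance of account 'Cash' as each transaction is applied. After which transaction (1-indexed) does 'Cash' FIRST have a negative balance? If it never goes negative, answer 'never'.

Answer: 1

Derivation:
After txn 1: Cash=-386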